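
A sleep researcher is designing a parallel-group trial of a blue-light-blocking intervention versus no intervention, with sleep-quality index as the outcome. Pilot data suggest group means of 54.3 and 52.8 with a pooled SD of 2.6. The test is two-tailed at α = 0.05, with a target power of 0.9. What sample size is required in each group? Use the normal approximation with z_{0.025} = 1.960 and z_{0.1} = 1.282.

Cohen's d = |M₁ − M₂| / SD_pooled = |54.3 − 52.8| / 2.6 = 1.5 / 2.6 = 0.577.
For two independent groups with equal n: n = 2·((z_{α/2} + z_β) / d)².
z_{α/2} + z_β = 1.960 + 1.282 = 3.242.
n = 2 × (3.242 / 0.577)² = 2 × 5.619² = 2 × 31.57 = 63.1.
Round up to the next whole participant.

n = 64 per group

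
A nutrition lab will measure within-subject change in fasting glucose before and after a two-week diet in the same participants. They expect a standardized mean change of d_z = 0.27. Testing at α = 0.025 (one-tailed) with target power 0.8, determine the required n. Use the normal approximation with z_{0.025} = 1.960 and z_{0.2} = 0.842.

n = 108 pairs

For a paired (one-sample on differences) test: n = ((z_{α} + z_β) / d)².
z_{α} + z_β = 1.960 + 0.842 = 2.802.
n = (2.802 / 0.27)² = 10.378² = 107.70.
Round up.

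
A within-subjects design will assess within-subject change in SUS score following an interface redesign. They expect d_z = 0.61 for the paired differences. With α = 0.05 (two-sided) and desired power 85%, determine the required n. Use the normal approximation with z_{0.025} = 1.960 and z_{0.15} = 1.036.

n = 25 pairs

For a paired (one-sample on differences) test: n = ((z_{α/2} + z_β) / d)².
z_{α/2} + z_β = 1.960 + 1.036 = 2.996.
n = (2.996 / 0.61)² = 4.911² = 24.12.
Round up.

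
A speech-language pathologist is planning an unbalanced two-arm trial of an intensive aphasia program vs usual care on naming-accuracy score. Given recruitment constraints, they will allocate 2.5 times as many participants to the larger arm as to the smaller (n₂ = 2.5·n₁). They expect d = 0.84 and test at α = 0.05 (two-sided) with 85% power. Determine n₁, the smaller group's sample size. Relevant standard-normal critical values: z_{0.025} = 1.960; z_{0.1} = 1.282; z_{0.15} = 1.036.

n₁ = 18

With allocation ratio k = n₂/n₁ = 2.5, Var(x̄₁−x̄₂) = σ²(1/n₁ + 1/(k·n₁)) = σ²·(k+1)/(k·n₁).
So n₁ = (1 + 1/k)·((z_{α/2} + z_β)/d)² = 1.400 × (2.996/0.84)².
n₁ = 1.400 × 12.72 = 17.8.
Round up: n₁ = 18, giving n₂ = 2.5 × 18 = 45.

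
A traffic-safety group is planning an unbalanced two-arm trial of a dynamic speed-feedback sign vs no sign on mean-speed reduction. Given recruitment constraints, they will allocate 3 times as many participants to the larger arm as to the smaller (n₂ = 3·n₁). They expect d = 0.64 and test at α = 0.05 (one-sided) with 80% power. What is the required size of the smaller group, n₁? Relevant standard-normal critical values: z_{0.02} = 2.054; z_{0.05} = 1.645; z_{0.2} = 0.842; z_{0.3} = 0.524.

With allocation ratio k = n₂/n₁ = 3, Var(x̄₁−x̄₂) = σ²(1/n₁ + 1/(k·n₁)) = σ²·(k+1)/(k·n₁).
So n₁ = (1 + 1/k)·((z_{α} + z_β)/d)² = 1.333 × (2.487/0.64)².
n₁ = 1.333 × 15.10 = 20.1.
Round up: n₁ = 21, giving n₂ = 3 × 21 = 63.

n₁ = 21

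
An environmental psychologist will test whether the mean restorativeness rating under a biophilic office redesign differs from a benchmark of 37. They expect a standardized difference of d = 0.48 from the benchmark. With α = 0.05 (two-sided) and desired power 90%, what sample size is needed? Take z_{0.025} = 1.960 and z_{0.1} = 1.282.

n = 46

For a one-sample test: n = ((z_{α/2} + z_β) / d)².
z_{α/2} + z_β = 1.960 + 1.282 = 3.242.
n = (3.242 / 0.48)² = 6.754² = 45.62.
Round up.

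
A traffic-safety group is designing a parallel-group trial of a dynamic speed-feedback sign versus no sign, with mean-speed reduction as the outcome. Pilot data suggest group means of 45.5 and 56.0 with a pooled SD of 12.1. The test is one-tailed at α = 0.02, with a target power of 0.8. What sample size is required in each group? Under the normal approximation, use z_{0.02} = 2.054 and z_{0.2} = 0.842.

n = 23 per group

Cohen's d = |M₁ − M₂| / SD_pooled = |45.5 − 56.0| / 12.1 = 10.5 / 12.1 = 0.868.
For two independent groups with equal n: n = 2·((z_{α} + z_β) / d)².
z_{α} + z_β = 2.054 + 0.842 = 2.896.
n = 2 × (2.896 / 0.868)² = 2 × 3.336² = 2 × 11.13 = 22.3.
Round up to the next whole participant.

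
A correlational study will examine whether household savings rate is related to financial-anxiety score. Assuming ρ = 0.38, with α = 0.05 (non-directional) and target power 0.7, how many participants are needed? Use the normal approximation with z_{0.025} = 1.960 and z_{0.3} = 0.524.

Fisher's z: C = ½·ln((1+r)/(1−r)) = ½·ln(2.2258) = 0.4001.
n = ((z_{α/2} + z_β)/C)² + 3.
(1.960 + 0.524) / 0.4001 = 2.484 / 0.4001 = 6.208.
n = 6.208² + 3 = 38.54 + 3 = 41.5.
Round up.

n = 42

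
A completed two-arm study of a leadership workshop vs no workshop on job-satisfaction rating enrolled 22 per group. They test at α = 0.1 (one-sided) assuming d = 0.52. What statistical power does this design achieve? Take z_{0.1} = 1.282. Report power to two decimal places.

power ≈ 0.67

For two equal groups, power = Φ(d·√(n/2) − z_{α}).
d·√(n/2) = 0.52 × √(22/2) = 0.52 × 3.317 = 1.725.
z_β = 1.725 − 1.282 = 0.443.
Power = Φ(0.443) = 0.671.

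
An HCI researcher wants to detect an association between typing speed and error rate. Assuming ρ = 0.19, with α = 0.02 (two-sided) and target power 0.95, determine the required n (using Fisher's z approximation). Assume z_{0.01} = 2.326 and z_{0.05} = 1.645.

Fisher's z: C = ½·ln((1+r)/(1−r)) = ½·ln(1.4691) = 0.1923.
n = ((z_{α/2} + z_β)/C)² + 3.
(2.326 + 1.645) / 0.1923 = 3.971 / 0.1923 = 20.650.
n = 20.650² + 3 = 426.42 + 3 = 429.4.
Round up.

n = 430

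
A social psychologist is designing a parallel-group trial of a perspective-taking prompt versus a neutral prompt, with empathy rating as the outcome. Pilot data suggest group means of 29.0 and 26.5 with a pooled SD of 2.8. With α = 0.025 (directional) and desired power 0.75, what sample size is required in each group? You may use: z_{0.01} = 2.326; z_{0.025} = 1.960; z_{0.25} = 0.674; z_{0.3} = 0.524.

Cohen's d = |M₁ − M₂| / SD_pooled = |29.0 − 26.5| / 2.8 = 2.5 / 2.8 = 0.893.
For two independent groups with equal n: n = 2·((z_{α} + z_β) / d)².
z_{α} + z_β = 1.960 + 0.674 = 2.634.
n = 2 × (2.634 / 0.893)² = 2 × 2.950² = 2 × 8.70 = 17.4.
Round up to the next whole participant.

n = 18 per group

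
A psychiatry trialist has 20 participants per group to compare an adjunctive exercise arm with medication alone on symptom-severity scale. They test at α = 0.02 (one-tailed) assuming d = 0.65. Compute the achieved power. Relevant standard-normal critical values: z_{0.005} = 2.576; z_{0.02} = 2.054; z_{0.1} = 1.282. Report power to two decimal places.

For two equal groups, power = Φ(d·√(n/2) − z_{α}).
d·√(n/2) = 0.65 × √(20/2) = 0.65 × 3.162 = 2.055.
z_β = 2.055 − 2.054 = 0.001.
Power = Φ(0.001) = 0.501.

power ≈ 0.50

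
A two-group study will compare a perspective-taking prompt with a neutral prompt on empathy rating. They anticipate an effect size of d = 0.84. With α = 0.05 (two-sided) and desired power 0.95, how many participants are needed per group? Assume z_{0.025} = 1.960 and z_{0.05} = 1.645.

For two independent groups with equal n: n = 2·((z_{α/2} + z_β) / d)².
z_{α/2} + z_β = 1.960 + 1.645 = 3.605.
n = 2 × (3.605 / 0.84)² = 2 × 4.292² = 2 × 18.42 = 36.8.
Round up to the next whole participant.

n = 37 per group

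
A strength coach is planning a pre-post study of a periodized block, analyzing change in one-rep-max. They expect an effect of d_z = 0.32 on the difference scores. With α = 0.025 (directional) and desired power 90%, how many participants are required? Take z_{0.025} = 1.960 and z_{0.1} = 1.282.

For a paired (one-sample on differences) test: n = ((z_{α} + z_β) / d)².
z_{α} + z_β = 1.960 + 1.282 = 3.242.
n = (3.242 / 0.32)² = 10.131² = 102.64.
Round up.

n = 103 pairs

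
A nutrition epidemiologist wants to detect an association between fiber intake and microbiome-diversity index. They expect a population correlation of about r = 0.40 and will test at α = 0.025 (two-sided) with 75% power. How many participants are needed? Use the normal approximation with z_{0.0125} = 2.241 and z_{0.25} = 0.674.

n = 51

Fisher's z: C = ½·ln((1+r)/(1−r)) = ½·ln(2.3333) = 0.4236.
n = ((z_{α/2} + z_β)/C)² + 3.
(2.241 + 0.674) / 0.4236 = 2.915 / 0.4236 = 6.881.
n = 6.881² + 3 = 47.35 + 3 = 50.4.
Round up.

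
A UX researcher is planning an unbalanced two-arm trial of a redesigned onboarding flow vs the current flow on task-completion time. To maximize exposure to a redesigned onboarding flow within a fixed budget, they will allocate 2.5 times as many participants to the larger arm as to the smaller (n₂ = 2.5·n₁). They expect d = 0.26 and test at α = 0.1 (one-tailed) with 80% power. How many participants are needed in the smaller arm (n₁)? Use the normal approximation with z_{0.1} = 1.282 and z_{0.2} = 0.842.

With allocation ratio k = n₂/n₁ = 2.5, Var(x̄₁−x̄₂) = σ²(1/n₁ + 1/(k·n₁)) = σ²·(k+1)/(k·n₁).
So n₁ = (1 + 1/k)·((z_{α} + z_β)/d)² = 1.400 × (2.124/0.26)².
n₁ = 1.400 × 66.74 = 93.4.
Round up: n₁ = 94, giving n₂ = 2.5 × 94 = 235.

n₁ = 94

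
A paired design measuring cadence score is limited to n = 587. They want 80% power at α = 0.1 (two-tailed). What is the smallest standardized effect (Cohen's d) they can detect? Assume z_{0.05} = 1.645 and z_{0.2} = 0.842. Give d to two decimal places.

d_min ≈ 0.10

For a single sample (or paired design) of n = 587: d_min = (z_{α/2} + z_β)/√n.
z-sum = 1.645 + 0.842 = 2.487.
d_min = 2.487 / √587 = 2.487 / 24.228 = 0.103.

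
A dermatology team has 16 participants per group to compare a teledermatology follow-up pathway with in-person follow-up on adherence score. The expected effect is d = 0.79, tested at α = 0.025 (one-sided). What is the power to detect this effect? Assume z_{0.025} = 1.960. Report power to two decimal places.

power ≈ 0.61

For two equal groups, power = Φ(d·√(n/2) − z_{α}).
d·√(n/2) = 0.79 × √(16/2) = 0.79 × 2.828 = 2.234.
z_β = 2.234 − 1.960 = 0.274.
Power = Φ(0.274) = 0.608.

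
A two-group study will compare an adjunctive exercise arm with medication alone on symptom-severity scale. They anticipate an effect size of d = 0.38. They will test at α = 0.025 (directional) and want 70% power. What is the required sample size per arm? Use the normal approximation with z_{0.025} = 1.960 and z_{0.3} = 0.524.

For two independent groups with equal n: n = 2·((z_{α} + z_β) / d)².
z_{α} + z_β = 1.960 + 0.524 = 2.484.
n = 2 × (2.484 / 0.38)² = 2 × 6.537² = 2 × 42.73 = 85.5.
Round up to the next whole participant.

n = 86 per group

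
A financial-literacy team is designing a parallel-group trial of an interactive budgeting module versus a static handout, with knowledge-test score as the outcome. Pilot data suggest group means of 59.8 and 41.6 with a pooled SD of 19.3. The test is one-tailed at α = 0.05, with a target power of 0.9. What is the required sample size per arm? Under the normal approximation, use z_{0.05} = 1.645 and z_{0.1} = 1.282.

n = 20 per group

Cohen's d = |M₁ − M₂| / SD_pooled = |59.8 − 41.6| / 19.3 = 18.2 / 19.3 = 0.943.
For two independent groups with equal n: n = 2·((z_{α} + z_β) / d)².
z_{α} + z_β = 1.645 + 1.282 = 2.927.
n = 2 × (2.927 / 0.943)² = 2 × 3.104² = 2 × 9.63 = 19.3.
Round up to the next whole participant.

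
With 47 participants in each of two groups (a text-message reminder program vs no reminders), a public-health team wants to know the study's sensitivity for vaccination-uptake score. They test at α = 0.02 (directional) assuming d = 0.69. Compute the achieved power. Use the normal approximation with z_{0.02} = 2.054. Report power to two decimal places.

power ≈ 0.90

For two equal groups, power = Φ(d·√(n/2) − z_{α}).
d·√(n/2) = 0.69 × √(47/2) = 0.69 × 4.848 = 3.345.
z_β = 3.345 − 2.054 = 1.291.
Power = Φ(1.291) = 0.902.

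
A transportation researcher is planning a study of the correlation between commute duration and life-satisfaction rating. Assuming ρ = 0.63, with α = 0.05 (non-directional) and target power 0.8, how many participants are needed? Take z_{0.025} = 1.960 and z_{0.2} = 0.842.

Fisher's z: C = ½·ln((1+r)/(1−r)) = ½·ln(4.4054) = 0.7414.
n = ((z_{α/2} + z_β)/C)² + 3.
(1.960 + 0.842) / 0.7414 = 2.802 / 0.7414 = 3.779.
n = 3.779² + 3 = 14.28 + 3 = 17.3.
Round up.

n = 18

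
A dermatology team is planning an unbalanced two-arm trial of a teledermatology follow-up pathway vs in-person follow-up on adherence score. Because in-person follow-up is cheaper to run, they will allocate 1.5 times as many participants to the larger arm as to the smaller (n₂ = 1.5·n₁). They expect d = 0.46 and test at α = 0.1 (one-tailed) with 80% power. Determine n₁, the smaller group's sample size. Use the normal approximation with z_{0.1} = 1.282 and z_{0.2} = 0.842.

With allocation ratio k = n₂/n₁ = 1.5, Var(x̄₁−x̄₂) = σ²(1/n₁ + 1/(k·n₁)) = σ²·(k+1)/(k·n₁).
So n₁ = (1 + 1/k)·((z_{α} + z_β)/d)² = 1.667 × (2.124/0.46)².
n₁ = 1.667 × 21.32 = 35.5.
Round up: n₁ = 36, giving n₂ = 1.5 × 36 = 54.

n₁ = 36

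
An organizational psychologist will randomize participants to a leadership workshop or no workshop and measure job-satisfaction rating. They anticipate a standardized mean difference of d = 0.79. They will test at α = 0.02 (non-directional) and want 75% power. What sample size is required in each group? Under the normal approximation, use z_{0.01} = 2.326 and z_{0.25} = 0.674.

n = 29 per group

For two independent groups with equal n: n = 2·((z_{α/2} + z_β) / d)².
z_{α/2} + z_β = 2.326 + 0.674 = 3.000.
n = 2 × (3.000 / 0.79)² = 2 × 3.797² = 2 × 14.42 = 28.8.
Round up to the next whole participant.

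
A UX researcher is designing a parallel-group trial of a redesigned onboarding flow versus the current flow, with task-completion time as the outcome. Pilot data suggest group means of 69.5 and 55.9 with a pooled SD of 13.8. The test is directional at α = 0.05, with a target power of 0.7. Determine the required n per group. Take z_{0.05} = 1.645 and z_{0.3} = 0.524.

Cohen's d = |M₁ − M₂| / SD_pooled = |69.5 − 55.9| / 13.8 = 13.6 / 13.8 = 0.986.
For two independent groups with equal n: n = 2·((z_{α} + z_β) / d)².
z_{α} + z_β = 1.645 + 0.524 = 2.169.
n = 2 × (2.169 / 0.986)² = 2 × 2.200² = 2 × 4.84 = 9.7.
Round up to the next whole participant.

n = 10 per group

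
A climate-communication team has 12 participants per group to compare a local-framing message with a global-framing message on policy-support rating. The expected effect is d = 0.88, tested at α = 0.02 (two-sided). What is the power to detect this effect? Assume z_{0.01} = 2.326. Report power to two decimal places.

power ≈ 0.43

For two equal groups, power = Φ(d·√(n/2) − z_{α/2}).
d·√(n/2) = 0.88 × √(12/2) = 0.88 × 2.449 = 2.156.
z_β = 2.156 − 2.326 = -0.170.
Power = Φ(-0.170) = 0.432.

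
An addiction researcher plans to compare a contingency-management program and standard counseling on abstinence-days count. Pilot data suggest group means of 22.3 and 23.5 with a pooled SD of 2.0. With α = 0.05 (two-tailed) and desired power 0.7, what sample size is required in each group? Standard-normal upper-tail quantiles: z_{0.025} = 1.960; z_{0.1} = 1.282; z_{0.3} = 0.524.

Cohen's d = |M₁ − M₂| / SD_pooled = |22.3 − 23.5| / 2.0 = 1.2 / 2.0 = 0.600.
For two independent groups with equal n: n = 2·((z_{α/2} + z_β) / d)².
z_{α/2} + z_β = 1.960 + 0.524 = 2.484.
n = 2 × (2.484 / 0.600)² = 2 × 4.140² = 2 × 17.14 = 34.3.
Round up to the next whole participant.

n = 35 per group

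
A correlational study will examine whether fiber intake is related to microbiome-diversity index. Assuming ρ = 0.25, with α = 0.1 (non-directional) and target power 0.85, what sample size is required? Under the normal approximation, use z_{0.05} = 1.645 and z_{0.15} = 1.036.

n = 114

Fisher's z: C = ½·ln((1+r)/(1−r)) = ½·ln(1.6667) = 0.2554.
n = ((z_{α/2} + z_β)/C)² + 3.
(1.645 + 1.036) / 0.2554 = 2.681 / 0.2554 = 10.497.
n = 10.497² + 3 = 110.19 + 3 = 113.2.
Round up.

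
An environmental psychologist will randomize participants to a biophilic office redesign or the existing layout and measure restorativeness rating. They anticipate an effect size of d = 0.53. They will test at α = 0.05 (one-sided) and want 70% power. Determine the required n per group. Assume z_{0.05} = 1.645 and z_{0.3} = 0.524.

n = 34 per group

For two independent groups with equal n: n = 2·((z_{α} + z_β) / d)².
z_{α} + z_β = 1.645 + 0.524 = 2.169.
n = 2 × (2.169 / 0.53)² = 2 × 4.092² = 2 × 16.75 = 33.5.
Round up to the next whole participant.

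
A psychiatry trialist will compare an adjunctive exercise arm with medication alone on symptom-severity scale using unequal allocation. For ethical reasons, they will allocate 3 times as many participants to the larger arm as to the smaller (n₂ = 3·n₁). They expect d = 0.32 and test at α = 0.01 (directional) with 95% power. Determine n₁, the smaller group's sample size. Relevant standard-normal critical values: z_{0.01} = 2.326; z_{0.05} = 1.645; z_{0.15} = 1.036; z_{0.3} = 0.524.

n₁ = 206

With allocation ratio k = n₂/n₁ = 3, Var(x̄₁−x̄₂) = σ²(1/n₁ + 1/(k·n₁)) = σ²·(k+1)/(k·n₁).
So n₁ = (1 + 1/k)·((z_{α} + z_β)/d)² = 1.333 × (3.971/0.32)².
n₁ = 1.333 × 153.99 = 205.3.
Round up: n₁ = 206, giving n₂ = 3 × 206 = 618.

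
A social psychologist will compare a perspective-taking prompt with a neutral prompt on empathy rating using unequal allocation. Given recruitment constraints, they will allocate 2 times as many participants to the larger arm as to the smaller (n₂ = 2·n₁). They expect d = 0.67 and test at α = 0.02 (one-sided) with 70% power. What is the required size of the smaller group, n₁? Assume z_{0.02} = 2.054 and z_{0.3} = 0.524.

n₁ = 23

With allocation ratio k = n₂/n₁ = 2, Var(x̄₁−x̄₂) = σ²(1/n₁ + 1/(k·n₁)) = σ²·(k+1)/(k·n₁).
So n₁ = (1 + 1/k)·((z_{α} + z_β)/d)² = 1.500 × (2.578/0.67)².
n₁ = 1.500 × 14.81 = 22.2.
Round up: n₁ = 23, giving n₂ = 2 × 23 = 46.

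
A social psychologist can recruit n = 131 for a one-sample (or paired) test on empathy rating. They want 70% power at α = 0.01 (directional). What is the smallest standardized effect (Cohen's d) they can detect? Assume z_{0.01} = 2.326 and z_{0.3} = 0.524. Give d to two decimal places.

d_min ≈ 0.25

For a single sample (or paired design) of n = 131: d_min = (z_{α} + z_β)/√n.
z-sum = 2.326 + 0.524 = 2.850.
d_min = 2.850 / √131 = 2.850 / 11.446 = 0.249.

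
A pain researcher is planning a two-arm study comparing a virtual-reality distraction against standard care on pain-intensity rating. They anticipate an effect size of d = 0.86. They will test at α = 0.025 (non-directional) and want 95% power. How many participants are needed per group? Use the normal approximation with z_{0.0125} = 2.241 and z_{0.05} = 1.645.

For two independent groups with equal n: n = 2·((z_{α/2} + z_β) / d)².
z_{α/2} + z_β = 2.241 + 1.645 = 3.886.
n = 2 × (3.886 / 0.86)² = 2 × 4.519² = 2 × 20.42 = 40.8.
Round up to the next whole participant.

n = 41 per group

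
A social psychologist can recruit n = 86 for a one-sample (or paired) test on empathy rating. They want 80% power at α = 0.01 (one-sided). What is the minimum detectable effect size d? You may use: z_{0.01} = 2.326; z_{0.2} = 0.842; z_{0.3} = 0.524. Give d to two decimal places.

For a single sample (or paired design) of n = 86: d_min = (z_{α} + z_β)/√n.
z-sum = 2.326 + 0.842 = 3.168.
d_min = 3.168 / √86 = 3.168 / 9.274 = 0.342.

d_min ≈ 0.34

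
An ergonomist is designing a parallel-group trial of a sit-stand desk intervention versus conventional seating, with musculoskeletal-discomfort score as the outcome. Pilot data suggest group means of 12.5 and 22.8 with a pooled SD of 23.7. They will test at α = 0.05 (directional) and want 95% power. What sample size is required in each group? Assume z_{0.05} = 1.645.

n = 115 per group

Cohen's d = |M₁ − M₂| / SD_pooled = |12.5 − 22.8| / 23.7 = 10.3 / 23.7 = 0.435.
For two independent groups with equal n: n = 2·((z_{α} + z_β) / d)².
z_{α} + z_β = 1.645 + 1.645 = 3.290.
n = 2 × (3.290 / 0.435)² = 2 × 7.563² = 2 × 57.20 = 114.4.
Round up to the next whole participant.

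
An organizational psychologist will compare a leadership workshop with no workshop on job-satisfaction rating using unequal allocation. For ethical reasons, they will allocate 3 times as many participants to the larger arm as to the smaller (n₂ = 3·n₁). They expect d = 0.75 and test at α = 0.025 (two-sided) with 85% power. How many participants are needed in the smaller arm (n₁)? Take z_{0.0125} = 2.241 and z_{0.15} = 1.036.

With allocation ratio k = n₂/n₁ = 3, Var(x̄₁−x̄₂) = σ²(1/n₁ + 1/(k·n₁)) = σ²·(k+1)/(k·n₁).
So n₁ = (1 + 1/k)·((z_{α/2} + z_β)/d)² = 1.333 × (3.277/0.75)².
n₁ = 1.333 × 19.09 = 25.5.
Round up: n₁ = 26, giving n₂ = 3 × 26 = 78.

n₁ = 26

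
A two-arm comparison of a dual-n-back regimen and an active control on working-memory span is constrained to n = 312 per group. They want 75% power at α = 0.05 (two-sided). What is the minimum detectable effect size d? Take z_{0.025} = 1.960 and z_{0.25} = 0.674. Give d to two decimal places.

d_min ≈ 0.21

For two independent groups of n = 312 each: d_min = (z_{α/2} + z_β)·√(2/n).
z-sum = 1.960 + 0.674 = 2.634.
d_min = 2.634 × √(2/312) = 2.634 × 0.0801 = 0.211.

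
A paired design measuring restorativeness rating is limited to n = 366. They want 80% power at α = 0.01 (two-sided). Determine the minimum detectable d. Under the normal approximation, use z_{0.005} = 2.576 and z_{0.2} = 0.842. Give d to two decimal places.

d_min ≈ 0.18

For a single sample (or paired design) of n = 366: d_min = (z_{α/2} + z_β)/√n.
z-sum = 2.576 + 0.842 = 3.418.
d_min = 3.418 / √366 = 3.418 / 19.131 = 0.179.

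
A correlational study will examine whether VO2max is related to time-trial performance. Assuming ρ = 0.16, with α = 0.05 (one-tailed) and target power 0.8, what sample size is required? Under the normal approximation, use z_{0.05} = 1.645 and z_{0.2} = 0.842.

n = 241

Fisher's z: C = ½·ln((1+r)/(1−r)) = ½·ln(1.3810) = 0.1614.
n = ((z_{α} + z_β)/C)² + 3.
(1.645 + 0.842) / 0.1614 = 2.487 / 0.1614 = 15.409.
n = 15.409² + 3 = 237.43 + 3 = 240.4.
Round up.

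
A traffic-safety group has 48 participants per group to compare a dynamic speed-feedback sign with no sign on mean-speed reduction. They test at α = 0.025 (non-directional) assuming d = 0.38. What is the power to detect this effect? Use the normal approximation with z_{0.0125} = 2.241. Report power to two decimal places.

For two equal groups, power = Φ(d·√(n/2) − z_{α/2}).
d·√(n/2) = 0.38 × √(48/2) = 0.38 × 4.899 = 1.862.
z_β = 1.862 − 2.241 = -0.379.
Power = Φ(-0.379) = 0.352.

power ≈ 0.35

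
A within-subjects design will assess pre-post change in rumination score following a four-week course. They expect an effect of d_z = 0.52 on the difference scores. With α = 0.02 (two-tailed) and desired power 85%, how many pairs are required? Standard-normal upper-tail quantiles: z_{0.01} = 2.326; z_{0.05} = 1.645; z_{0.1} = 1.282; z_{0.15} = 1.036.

For a paired (one-sample on differences) test: n = ((z_{α/2} + z_β) / d)².
z_{α/2} + z_β = 2.326 + 1.036 = 3.362.
n = (3.362 / 0.52)² = 6.465² = 41.80.
Round up.

n = 42 pairs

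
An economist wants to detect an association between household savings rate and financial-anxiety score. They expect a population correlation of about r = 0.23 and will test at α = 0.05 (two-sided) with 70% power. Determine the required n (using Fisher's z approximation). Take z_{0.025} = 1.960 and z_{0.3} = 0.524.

Fisher's z: C = ½·ln((1+r)/(1−r)) = ½·ln(1.5974) = 0.2342.
n = ((z_{α/2} + z_β)/C)² + 3.
(1.960 + 0.524) / 0.2342 = 2.484 / 0.2342 = 10.606.
n = 10.606² + 3 = 112.49 + 3 = 115.5.
Round up.

n = 116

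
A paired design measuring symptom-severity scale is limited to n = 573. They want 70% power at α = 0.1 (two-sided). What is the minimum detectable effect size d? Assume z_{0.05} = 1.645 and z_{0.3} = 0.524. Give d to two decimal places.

For a single sample (or paired design) of n = 573: d_min = (z_{α/2} + z_β)/√n.
z-sum = 1.645 + 0.524 = 2.169.
d_min = 2.169 / √573 = 2.169 / 23.937 = 0.091.

d_min ≈ 0.09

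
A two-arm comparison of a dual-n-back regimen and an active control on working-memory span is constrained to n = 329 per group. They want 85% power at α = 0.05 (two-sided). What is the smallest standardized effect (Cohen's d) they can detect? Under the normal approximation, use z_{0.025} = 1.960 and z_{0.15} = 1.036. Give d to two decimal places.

d_min ≈ 0.23

For two independent groups of n = 329 each: d_min = (z_{α/2} + z_β)·√(2/n).
z-sum = 1.960 + 1.036 = 2.996.
d_min = 2.996 × √(2/329) = 2.996 × 0.0780 = 0.234.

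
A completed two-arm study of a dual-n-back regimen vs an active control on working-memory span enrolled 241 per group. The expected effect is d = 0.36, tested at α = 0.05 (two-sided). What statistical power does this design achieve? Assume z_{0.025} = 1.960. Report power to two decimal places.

For two equal groups, power = Φ(d·√(n/2) − z_{α/2}).
d·√(n/2) = 0.36 × √(241/2) = 0.36 × 10.977 = 3.952.
z_β = 3.952 − 1.960 = 1.992.
Power = Φ(1.992) = 0.977.

power ≈ 0.98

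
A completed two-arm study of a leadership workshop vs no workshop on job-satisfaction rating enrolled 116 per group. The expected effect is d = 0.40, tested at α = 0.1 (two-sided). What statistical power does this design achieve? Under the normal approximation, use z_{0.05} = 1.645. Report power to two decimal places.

power ≈ 0.92

For two equal groups, power = Φ(d·√(n/2) − z_{α/2}).
d·√(n/2) = 0.40 × √(116/2) = 0.40 × 7.616 = 3.046.
z_β = 3.046 − 1.645 = 1.401.
Power = Φ(1.401) = 0.919.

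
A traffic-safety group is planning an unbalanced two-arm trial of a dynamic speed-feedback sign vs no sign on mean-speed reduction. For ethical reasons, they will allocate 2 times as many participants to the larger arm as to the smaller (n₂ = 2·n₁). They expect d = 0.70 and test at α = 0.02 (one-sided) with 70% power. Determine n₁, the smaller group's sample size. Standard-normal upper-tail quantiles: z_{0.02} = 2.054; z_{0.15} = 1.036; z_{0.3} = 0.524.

With allocation ratio k = n₂/n₁ = 2, Var(x̄₁−x̄₂) = σ²(1/n₁ + 1/(k·n₁)) = σ²·(k+1)/(k·n₁).
So n₁ = (1 + 1/k)·((z_{α} + z_β)/d)² = 1.500 × (2.578/0.70)².
n₁ = 1.500 × 13.56 = 20.3.
Round up: n₁ = 21, giving n₂ = 2 × 21 = 42.

n₁ = 21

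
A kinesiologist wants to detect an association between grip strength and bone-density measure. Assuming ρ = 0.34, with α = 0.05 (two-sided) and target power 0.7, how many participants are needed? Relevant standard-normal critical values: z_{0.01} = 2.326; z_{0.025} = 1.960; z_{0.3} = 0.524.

n = 53

Fisher's z: C = ½·ln((1+r)/(1−r)) = ½·ln(2.0303) = 0.3541.
n = ((z_{α/2} + z_β)/C)² + 3.
(1.960 + 0.524) / 0.3541 = 2.484 / 0.3541 = 7.015.
n = 7.015² + 3 = 49.21 + 3 = 52.2.
Round up.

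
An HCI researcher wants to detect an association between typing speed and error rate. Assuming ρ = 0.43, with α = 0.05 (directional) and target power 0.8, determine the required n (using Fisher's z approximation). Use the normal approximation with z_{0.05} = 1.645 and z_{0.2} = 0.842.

n = 33

Fisher's z: C = ½·ln((1+r)/(1−r)) = ½·ln(2.5088) = 0.4599.
n = ((z_{α} + z_β)/C)² + 3.
(1.645 + 0.842) / 0.4599 = 2.487 / 0.4599 = 5.408.
n = 5.408² + 3 = 29.24 + 3 = 32.2.
Round up.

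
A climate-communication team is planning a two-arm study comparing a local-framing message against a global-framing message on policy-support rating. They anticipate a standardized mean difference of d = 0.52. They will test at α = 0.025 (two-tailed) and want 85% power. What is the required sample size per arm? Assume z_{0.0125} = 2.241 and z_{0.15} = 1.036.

n = 80 per group

For two independent groups with equal n: n = 2·((z_{α/2} + z_β) / d)².
z_{α/2} + z_β = 2.241 + 1.036 = 3.277.
n = 2 × (3.277 / 0.52)² = 2 × 6.302² = 2 × 39.71 = 79.4.
Round up to the next whole participant.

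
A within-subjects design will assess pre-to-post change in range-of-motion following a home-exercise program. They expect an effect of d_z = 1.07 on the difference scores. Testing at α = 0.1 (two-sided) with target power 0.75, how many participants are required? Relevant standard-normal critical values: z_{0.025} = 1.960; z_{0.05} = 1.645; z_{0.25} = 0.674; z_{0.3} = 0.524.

For a paired (one-sample on differences) test: n = ((z_{α/2} + z_β) / d)².
z_{α/2} + z_β = 1.645 + 0.674 = 2.319.
n = (2.319 / 1.07)² = 2.167² = 4.70.
Round up.

n = 5 pairs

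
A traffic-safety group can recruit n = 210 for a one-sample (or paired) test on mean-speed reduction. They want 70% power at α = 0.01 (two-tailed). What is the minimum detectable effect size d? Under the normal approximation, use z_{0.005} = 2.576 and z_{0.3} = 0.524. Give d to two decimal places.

For a single sample (or paired design) of n = 210: d_min = (z_{α/2} + z_β)/√n.
z-sum = 2.576 + 0.524 = 3.100.
d_min = 3.100 / √210 = 3.100 / 14.491 = 0.214.

d_min ≈ 0.21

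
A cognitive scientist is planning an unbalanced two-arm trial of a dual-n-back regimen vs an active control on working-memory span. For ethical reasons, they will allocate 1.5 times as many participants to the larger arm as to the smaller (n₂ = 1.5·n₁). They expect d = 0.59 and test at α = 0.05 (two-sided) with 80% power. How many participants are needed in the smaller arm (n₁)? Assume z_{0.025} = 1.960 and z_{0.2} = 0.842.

With allocation ratio k = n₂/n₁ = 1.5, Var(x̄₁−x̄₂) = σ²(1/n₁ + 1/(k·n₁)) = σ²·(k+1)/(k·n₁).
So n₁ = (1 + 1/k)·((z_{α/2} + z_β)/d)² = 1.667 × (2.802/0.59)².
n₁ = 1.667 × 22.55 = 37.6.
Round up: n₁ = 38, giving n₂ = 1.5 × 38 = 57.

n₁ = 38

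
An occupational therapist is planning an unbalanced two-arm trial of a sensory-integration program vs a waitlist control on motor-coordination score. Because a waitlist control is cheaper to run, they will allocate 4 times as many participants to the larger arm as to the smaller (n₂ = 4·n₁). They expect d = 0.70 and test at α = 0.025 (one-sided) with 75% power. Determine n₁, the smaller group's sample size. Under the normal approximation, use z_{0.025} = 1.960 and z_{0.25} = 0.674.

With allocation ratio k = n₂/n₁ = 4, Var(x̄₁−x̄₂) = σ²(1/n₁ + 1/(k·n₁)) = σ²·(k+1)/(k·n₁).
So n₁ = (1 + 1/k)·((z_{α} + z_β)/d)² = 1.250 × (2.634/0.70)².
n₁ = 1.250 × 14.16 = 17.7.
Round up: n₁ = 18, giving n₂ = 4 × 18 = 72.

n₁ = 18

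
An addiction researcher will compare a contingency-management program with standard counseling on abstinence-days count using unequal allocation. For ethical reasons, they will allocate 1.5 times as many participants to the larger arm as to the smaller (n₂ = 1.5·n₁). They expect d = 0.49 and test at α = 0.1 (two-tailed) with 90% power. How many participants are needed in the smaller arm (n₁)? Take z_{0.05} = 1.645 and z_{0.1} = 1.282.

n₁ = 60

With allocation ratio k = n₂/n₁ = 1.5, Var(x̄₁−x̄₂) = σ²(1/n₁ + 1/(k·n₁)) = σ²·(k+1)/(k·n₁).
So n₁ = (1 + 1/k)·((z_{α/2} + z_β)/d)² = 1.667 × (2.927/0.49)².
n₁ = 1.667 × 35.68 = 59.5.
Round up: n₁ = 60, giving n₂ = 1.5 × 60 = 90.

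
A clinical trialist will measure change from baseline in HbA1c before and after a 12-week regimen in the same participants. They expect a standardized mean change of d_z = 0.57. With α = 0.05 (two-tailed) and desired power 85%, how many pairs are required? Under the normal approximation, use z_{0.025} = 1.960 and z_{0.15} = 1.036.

For a paired (one-sample on differences) test: n = ((z_{α/2} + z_β) / d)².
z_{α/2} + z_β = 1.960 + 1.036 = 2.996.
n = (2.996 / 0.57)² = 5.256² = 27.63.
Round up.

n = 28 pairs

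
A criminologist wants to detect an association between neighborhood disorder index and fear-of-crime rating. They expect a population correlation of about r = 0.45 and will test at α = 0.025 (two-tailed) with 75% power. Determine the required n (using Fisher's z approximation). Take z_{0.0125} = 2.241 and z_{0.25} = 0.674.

n = 40

Fisher's z: C = ½·ln((1+r)/(1−r)) = ½·ln(2.6364) = 0.4847.
n = ((z_{α/2} + z_β)/C)² + 3.
(2.241 + 0.674) / 0.4847 = 2.915 / 0.4847 = 6.014.
n = 6.014² + 3 = 36.17 + 3 = 39.2.
Round up.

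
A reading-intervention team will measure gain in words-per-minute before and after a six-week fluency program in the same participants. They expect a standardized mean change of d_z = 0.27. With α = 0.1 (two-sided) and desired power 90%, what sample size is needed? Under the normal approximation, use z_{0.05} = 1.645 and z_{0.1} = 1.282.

For a paired (one-sample on differences) test: n = ((z_{α/2} + z_β) / d)².
z_{α/2} + z_β = 1.645 + 1.282 = 2.927.
n = (2.927 / 0.27)² = 10.841² = 117.52.
Round up.

n = 118 pairs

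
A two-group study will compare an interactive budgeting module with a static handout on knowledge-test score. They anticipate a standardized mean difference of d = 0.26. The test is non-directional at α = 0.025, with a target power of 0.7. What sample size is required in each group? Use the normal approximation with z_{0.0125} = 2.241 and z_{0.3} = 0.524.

For two independent groups with equal n: n = 2·((z_{α/2} + z_β) / d)².
z_{α/2} + z_β = 2.241 + 0.524 = 2.765.
n = 2 × (2.765 / 0.26)² = 2 × 10.635² = 2 × 113.10 = 226.2.
Round up to the next whole participant.

n = 227 per group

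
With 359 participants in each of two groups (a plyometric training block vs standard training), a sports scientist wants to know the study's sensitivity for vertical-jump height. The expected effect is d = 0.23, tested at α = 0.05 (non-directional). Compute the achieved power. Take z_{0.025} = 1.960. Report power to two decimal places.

For two equal groups, power = Φ(d·√(n/2) − z_{α/2}).
d·√(n/2) = 0.23 × √(359/2) = 0.23 × 13.398 = 3.081.
z_β = 3.081 − 1.960 = 1.121.
Power = Φ(1.121) = 0.869.

power ≈ 0.87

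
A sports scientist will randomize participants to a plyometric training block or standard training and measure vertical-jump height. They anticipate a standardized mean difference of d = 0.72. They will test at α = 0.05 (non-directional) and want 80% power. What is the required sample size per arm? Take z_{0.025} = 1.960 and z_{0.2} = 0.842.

n = 31 per group

For two independent groups with equal n: n = 2·((z_{α/2} + z_β) / d)².
z_{α/2} + z_β = 1.960 + 0.842 = 2.802.
n = 2 × (2.802 / 0.72)² = 2 × 3.892² = 2 × 15.15 = 30.3.
Round up to the next whole participant.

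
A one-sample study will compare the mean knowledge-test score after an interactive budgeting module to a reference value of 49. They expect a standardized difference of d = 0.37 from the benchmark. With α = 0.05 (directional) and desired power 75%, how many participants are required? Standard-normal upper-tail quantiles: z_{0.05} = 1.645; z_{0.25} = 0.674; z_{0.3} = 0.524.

n = 40

For a one-sample test: n = ((z_{α} + z_β) / d)².
z_{α} + z_β = 1.645 + 0.674 = 2.319.
n = (2.319 / 0.37)² = 6.268² = 39.28.
Round up.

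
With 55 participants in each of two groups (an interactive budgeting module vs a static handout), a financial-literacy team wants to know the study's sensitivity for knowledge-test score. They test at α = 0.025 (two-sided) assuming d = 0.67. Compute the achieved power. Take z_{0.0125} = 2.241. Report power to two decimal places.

For two equal groups, power = Φ(d·√(n/2) − z_{α/2}).
d·√(n/2) = 0.67 × √(55/2) = 0.67 × 5.244 = 3.514.
z_β = 3.514 − 2.241 = 1.273.
Power = Φ(1.273) = 0.898.

power ≈ 0.90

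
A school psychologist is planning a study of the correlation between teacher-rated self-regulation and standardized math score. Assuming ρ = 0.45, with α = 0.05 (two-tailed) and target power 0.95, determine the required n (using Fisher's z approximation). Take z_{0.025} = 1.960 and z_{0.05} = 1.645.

n = 59

Fisher's z: C = ½·ln((1+r)/(1−r)) = ½·ln(2.6364) = 0.4847.
n = ((z_{α/2} + z_β)/C)² + 3.
(1.960 + 1.645) / 0.4847 = 3.605 / 0.4847 = 7.438.
n = 7.438² + 3 = 55.32 + 3 = 58.3.
Round up.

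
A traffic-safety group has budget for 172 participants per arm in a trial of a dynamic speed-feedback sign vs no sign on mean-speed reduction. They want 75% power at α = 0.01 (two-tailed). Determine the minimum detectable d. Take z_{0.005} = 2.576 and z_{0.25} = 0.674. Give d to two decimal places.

d_min ≈ 0.35

For two independent groups of n = 172 each: d_min = (z_{α/2} + z_β)·√(2/n).
z-sum = 2.576 + 0.674 = 3.250.
d_min = 3.250 × √(2/172) = 3.250 × 0.1078 = 0.350.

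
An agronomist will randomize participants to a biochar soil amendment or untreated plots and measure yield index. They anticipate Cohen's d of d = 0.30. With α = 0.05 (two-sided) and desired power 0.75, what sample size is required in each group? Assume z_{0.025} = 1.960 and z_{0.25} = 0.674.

For two independent groups with equal n: n = 2·((z_{α/2} + z_β) / d)².
z_{α/2} + z_β = 1.960 + 0.674 = 2.634.
n = 2 × (2.634 / 0.30)² = 2 × 8.780² = 2 × 77.09 = 154.2.
Round up to the next whole participant.

n = 155 per group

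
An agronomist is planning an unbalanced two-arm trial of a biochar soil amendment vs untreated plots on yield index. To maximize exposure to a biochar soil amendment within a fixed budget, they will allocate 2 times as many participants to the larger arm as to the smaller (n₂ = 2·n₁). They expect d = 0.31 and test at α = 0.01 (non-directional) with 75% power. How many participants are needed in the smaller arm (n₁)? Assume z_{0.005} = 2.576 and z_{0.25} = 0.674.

With allocation ratio k = n₂/n₁ = 2, Var(x̄₁−x̄₂) = σ²(1/n₁ + 1/(k·n₁)) = σ²·(k+1)/(k·n₁).
So n₁ = (1 + 1/k)·((z_{α/2} + z_β)/d)² = 1.500 × (3.250/0.31)².
n₁ = 1.500 × 109.91 = 164.9.
Round up: n₁ = 165, giving n₂ = 2 × 165 = 330.

n₁ = 165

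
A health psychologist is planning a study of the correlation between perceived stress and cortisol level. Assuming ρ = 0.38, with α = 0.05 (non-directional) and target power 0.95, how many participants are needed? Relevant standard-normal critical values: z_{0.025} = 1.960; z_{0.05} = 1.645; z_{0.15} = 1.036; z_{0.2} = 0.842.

Fisher's z: C = ½·ln((1+r)/(1−r)) = ½·ln(2.2258) = 0.4001.
n = ((z_{α/2} + z_β)/C)² + 3.
(1.960 + 1.645) / 0.4001 = 3.605 / 0.4001 = 9.010.
n = 9.010² + 3 = 81.18 + 3 = 84.2.
Round up.

n = 85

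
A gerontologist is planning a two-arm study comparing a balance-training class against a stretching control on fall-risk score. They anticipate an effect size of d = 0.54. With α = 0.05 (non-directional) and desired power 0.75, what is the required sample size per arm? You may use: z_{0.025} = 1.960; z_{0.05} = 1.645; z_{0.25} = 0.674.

n = 48 per group

For two independent groups with equal n: n = 2·((z_{α/2} + z_β) / d)².
z_{α/2} + z_β = 1.960 + 0.674 = 2.634.
n = 2 × (2.634 / 0.54)² = 2 × 4.878² = 2 × 23.79 = 47.6.
Round up to the next whole participant.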